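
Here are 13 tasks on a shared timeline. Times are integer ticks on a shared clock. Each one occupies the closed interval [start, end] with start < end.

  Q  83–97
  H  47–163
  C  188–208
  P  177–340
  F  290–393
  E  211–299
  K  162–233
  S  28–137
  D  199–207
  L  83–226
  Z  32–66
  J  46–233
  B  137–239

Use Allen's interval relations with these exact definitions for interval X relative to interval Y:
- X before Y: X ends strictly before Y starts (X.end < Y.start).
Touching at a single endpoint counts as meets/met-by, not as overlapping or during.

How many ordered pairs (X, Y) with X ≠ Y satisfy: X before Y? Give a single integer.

Checking all 156 ordered pairs for relation 'before'; matching pairs in alphabetical order:
(B, F): B before F ✓
(C, E): C before E ✓
(C, F): C before F ✓
(D, E): D before E ✓
(D, F): D before F ✓
(H, C): H before C ✓
(H, D): H before D ✓
(H, E): H before E ✓
(H, F): H before F ✓
(H, P): H before P ✓
(J, F): J before F ✓
(K, F): K before F ✓
(L, F): L before F ✓
(Q, B): Q before B ✓
(Q, C): Q before C ✓
(Q, D): Q before D ✓
(Q, E): Q before E ✓
(Q, F): Q before F ✓
(Q, K): Q before K ✓
(Q, P): Q before P ✓
(S, C): S before C ✓
(S, D): S before D ✓
(S, E): S before E ✓
(S, F): S before F ✓
... plus 11 further pairs not listed.
Count: 35.

35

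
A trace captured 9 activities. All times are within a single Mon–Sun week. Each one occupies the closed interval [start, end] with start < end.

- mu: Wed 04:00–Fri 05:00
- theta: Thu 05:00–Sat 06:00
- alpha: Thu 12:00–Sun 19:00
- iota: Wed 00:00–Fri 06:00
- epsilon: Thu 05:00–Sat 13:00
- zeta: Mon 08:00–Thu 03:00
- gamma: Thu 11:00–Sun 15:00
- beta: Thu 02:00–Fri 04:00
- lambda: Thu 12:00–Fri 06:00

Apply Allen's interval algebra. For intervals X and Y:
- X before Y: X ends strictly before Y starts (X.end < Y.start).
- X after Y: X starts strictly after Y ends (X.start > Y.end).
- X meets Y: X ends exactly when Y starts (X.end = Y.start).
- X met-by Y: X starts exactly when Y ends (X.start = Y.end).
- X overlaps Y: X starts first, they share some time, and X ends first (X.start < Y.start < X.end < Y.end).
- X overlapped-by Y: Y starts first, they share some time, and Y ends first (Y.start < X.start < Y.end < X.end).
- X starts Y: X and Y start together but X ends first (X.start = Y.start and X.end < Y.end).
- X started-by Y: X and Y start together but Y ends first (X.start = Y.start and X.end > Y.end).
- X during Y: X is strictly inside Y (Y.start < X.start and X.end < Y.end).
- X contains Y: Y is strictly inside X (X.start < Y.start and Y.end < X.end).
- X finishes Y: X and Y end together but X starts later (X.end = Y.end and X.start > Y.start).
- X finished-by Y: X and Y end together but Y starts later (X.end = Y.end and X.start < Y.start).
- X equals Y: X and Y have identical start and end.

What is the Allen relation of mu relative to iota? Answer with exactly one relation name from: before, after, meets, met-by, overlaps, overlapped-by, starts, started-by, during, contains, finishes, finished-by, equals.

mu = [Wed 04:00, Fri 05:00]; iota = [Wed 00:00, Fri 06:00].
Compare endpoints: mu.start > iota.start, mu.start < iota.end, mu.end > iota.start, mu.end < iota.end.
That pattern is 'during'.

during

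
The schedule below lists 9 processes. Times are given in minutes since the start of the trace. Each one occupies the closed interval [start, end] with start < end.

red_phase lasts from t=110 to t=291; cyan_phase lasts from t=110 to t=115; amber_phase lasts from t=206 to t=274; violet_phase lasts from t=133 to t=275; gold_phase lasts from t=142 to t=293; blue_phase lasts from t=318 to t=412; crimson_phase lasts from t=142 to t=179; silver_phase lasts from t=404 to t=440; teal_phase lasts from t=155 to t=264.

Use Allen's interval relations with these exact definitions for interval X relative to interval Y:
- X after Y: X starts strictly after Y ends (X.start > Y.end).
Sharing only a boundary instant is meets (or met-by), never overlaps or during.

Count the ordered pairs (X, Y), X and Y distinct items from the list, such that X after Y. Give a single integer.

Checking all 72 ordered pairs for relation 'after'; matching pairs in alphabetical order:
(amber_phase, crimson_phase): amber_phase after crimson_phase ✓
(amber_phase, cyan_phase): amber_phase after cyan_phase ✓
(blue_phase, amber_phase): blue_phase after amber_phase ✓
(blue_phase, crimson_phase): blue_phase after crimson_phase ✓
(blue_phase, cyan_phase): blue_phase after cyan_phase ✓
(blue_phase, gold_phase): blue_phase after gold_phase ✓
(blue_phase, red_phase): blue_phase after red_phase ✓
(blue_phase, teal_phase): blue_phase after teal_phase ✓
(blue_phase, violet_phase): blue_phase after violet_phase ✓
(crimson_phase, cyan_phase): crimson_phase after cyan_phase ✓
(gold_phase, cyan_phase): gold_phase after cyan_phase ✓
(silver_phase, amber_phase): silver_phase after amber_phase ✓
(silver_phase, crimson_phase): silver_phase after crimson_phase ✓
(silver_phase, cyan_phase): silver_phase after cyan_phase ✓
(silver_phase, gold_phase): silver_phase after gold_phase ✓
(silver_phase, red_phase): silver_phase after red_phase ✓
(silver_phase, teal_phase): silver_phase after teal_phase ✓
(silver_phase, violet_phase): silver_phase after violet_phase ✓
(teal_phase, cyan_phase): teal_phase after cyan_phase ✓
(violet_phase, cyan_phase): violet_phase after cyan_phase ✓
Count: 20.

20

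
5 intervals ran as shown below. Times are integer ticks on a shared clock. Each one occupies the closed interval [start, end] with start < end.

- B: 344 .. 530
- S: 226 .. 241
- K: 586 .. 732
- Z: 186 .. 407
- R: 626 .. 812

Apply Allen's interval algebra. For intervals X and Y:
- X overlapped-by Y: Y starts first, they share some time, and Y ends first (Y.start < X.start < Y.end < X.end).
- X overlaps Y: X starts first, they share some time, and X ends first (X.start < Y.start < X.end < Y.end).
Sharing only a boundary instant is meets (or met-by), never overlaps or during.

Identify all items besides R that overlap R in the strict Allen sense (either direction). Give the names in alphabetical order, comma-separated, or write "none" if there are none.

Target R = [626, 812].
B [344, 530] → before → no.
K [586, 732] → overlaps → yes.
S [226, 241] → before → no.
Z [186, 407] → before → no.
Result: K.

K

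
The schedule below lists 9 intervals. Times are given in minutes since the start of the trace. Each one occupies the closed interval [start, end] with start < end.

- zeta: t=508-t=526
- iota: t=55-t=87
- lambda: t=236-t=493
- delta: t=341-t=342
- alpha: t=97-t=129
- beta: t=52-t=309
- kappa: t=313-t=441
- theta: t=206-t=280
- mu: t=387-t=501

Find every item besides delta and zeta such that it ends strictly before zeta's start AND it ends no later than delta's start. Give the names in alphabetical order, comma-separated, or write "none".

Conditions: its end is strictly before zeta's start (X.end < t=508) AND its end is no later than delta's start (X.end <= t=341).
alpha: end t=129 < t=508? ✓; end t=129 <= t=341? ✓ → yes.
beta: end t=309 < t=508? ✓; end t=309 <= t=341? ✓ → yes.
iota: end t=87 < t=508? ✓; end t=87 <= t=341? ✓ → yes.
kappa: end t=441 < t=508? ✓; end t=441 <= t=341? ✗ → no.
lambda: end t=493 < t=508? ✓; end t=493 <= t=341? ✗ → no.
mu: end t=501 < t=508? ✓; end t=501 <= t=341? ✗ → no.
theta: end t=280 < t=508? ✓; end t=280 <= t=341? ✓ → yes.
Result: alpha, beta, iota, theta.

alpha, beta, iota, theta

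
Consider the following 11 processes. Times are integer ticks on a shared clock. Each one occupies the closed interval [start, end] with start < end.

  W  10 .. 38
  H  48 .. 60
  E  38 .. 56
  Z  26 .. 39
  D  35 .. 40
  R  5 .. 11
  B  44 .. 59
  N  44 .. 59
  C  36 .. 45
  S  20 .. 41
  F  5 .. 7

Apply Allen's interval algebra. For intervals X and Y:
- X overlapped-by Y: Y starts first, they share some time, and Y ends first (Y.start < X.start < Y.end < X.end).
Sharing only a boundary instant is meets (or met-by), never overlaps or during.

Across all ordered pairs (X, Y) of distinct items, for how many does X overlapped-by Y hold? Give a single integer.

20

Checking all 110 ordered pairs for relation 'overlapped-by'; matching pairs in alphabetical order:
(B, C): B overlapped-by C ✓
(B, E): B overlapped-by E ✓
(C, D): C overlapped-by D ✓
(C, S): C overlapped-by S ✓
(C, W): C overlapped-by W ✓
(C, Z): C overlapped-by Z ✓
(D, W): D overlapped-by W ✓
(D, Z): D overlapped-by Z ✓
(E, C): E overlapped-by C ✓
(E, D): E overlapped-by D ✓
(E, S): E overlapped-by S ✓
(E, Z): E overlapped-by Z ✓
(H, B): H overlapped-by B ✓
(H, E): H overlapped-by E ✓
(H, N): H overlapped-by N ✓
(N, C): N overlapped-by C ✓
(N, E): N overlapped-by E ✓
(S, W): S overlapped-by W ✓
(W, R): W overlapped-by R ✓
(Z, W): Z overlapped-by W ✓
Count: 20.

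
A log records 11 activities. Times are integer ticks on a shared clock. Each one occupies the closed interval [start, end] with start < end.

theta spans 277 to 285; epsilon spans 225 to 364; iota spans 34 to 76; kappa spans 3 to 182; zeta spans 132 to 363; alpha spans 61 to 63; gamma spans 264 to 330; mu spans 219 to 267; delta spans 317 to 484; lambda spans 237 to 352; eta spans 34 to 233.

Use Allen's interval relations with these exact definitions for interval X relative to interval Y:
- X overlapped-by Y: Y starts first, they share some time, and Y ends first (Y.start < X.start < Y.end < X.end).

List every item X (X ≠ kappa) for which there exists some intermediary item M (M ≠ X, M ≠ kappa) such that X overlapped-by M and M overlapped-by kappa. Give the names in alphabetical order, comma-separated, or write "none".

delta, epsilon, mu, zeta

Target kappa = [3, 182].
Intermediaries M with M overlapped-by kappa: eta, zeta.
Via eta — items with X overlapped-by eta: epsilon, mu, zeta.
Via zeta — items with X overlapped-by zeta: delta, epsilon.
Union: delta, epsilon, mu, zeta.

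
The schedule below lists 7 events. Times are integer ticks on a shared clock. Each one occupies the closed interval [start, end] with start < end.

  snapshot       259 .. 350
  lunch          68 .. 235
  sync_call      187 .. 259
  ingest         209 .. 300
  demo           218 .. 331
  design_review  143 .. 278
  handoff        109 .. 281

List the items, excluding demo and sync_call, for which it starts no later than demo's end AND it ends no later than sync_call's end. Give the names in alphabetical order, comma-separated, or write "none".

lunch

Conditions: its start is no later than demo's end (X.start <= 331) AND its end is no later than sync_call's end (X.end <= 259).
design_review: start 143 <= 331? ✓; end 278 <= 259? ✗ → no.
handoff: start 109 <= 331? ✓; end 281 <= 259? ✗ → no.
ingest: start 209 <= 331? ✓; end 300 <= 259? ✗ → no.
lunch: start 68 <= 331? ✓; end 235 <= 259? ✓ → yes.
snapshot: start 259 <= 331? ✓; end 350 <= 259? ✗ → no.
Result: lunch.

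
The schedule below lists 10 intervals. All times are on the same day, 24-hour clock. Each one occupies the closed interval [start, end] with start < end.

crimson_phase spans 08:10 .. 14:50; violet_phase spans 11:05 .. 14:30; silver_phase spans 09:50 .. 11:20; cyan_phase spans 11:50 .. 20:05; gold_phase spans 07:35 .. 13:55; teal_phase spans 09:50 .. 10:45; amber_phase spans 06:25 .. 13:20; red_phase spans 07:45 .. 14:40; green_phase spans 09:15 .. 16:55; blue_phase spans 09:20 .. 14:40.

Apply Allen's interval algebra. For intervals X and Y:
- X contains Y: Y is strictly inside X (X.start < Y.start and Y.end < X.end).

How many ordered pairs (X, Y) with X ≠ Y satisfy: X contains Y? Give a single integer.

Checking all 90 ordered pairs for relation 'contains'; matching pairs in alphabetical order:
(amber_phase, silver_phase): amber_phase contains silver_phase ✓
(amber_phase, teal_phase): amber_phase contains teal_phase ✓
(blue_phase, silver_phase): blue_phase contains silver_phase ✓
(blue_phase, teal_phase): blue_phase contains teal_phase ✓
(blue_phase, violet_phase): blue_phase contains violet_phase ✓
(crimson_phase, blue_phase): crimson_phase contains blue_phase ✓
(crimson_phase, silver_phase): crimson_phase contains silver_phase ✓
(crimson_phase, teal_phase): crimson_phase contains teal_phase ✓
(crimson_phase, violet_phase): crimson_phase contains violet_phase ✓
(gold_phase, silver_phase): gold_phase contains silver_phase ✓
(gold_phase, teal_phase): gold_phase contains teal_phase ✓
(green_phase, blue_phase): green_phase contains blue_phase ✓
(green_phase, silver_phase): green_phase contains silver_phase ✓
(green_phase, teal_phase): green_phase contains teal_phase ✓
(green_phase, violet_phase): green_phase contains violet_phase ✓
(red_phase, silver_phase): red_phase contains silver_phase ✓
(red_phase, teal_phase): red_phase contains teal_phase ✓
(red_phase, violet_phase): red_phase contains violet_phase ✓
Count: 18.

18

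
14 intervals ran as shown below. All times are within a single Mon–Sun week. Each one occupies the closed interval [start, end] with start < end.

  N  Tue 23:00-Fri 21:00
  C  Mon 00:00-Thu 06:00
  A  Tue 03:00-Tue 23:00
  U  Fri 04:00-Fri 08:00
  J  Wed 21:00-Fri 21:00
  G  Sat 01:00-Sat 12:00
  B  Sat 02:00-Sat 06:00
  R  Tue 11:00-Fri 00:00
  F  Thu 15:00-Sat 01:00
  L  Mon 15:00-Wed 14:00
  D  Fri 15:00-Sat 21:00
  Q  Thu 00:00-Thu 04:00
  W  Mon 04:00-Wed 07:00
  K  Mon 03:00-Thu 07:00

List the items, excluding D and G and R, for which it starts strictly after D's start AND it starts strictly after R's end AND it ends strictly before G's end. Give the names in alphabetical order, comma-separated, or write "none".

Conditions: its start is strictly after D's start (X.start > Fri 15:00) AND its start is strictly after R's end (X.start > Fri 00:00) AND its end is strictly before G's end (X.end < Sat 12:00).
A: start Tue 03:00 > Fri 15:00? ✗; start Tue 03:00 > Fri 00:00? ✗; end Tue 23:00 < Sat 12:00? ✓ → no.
B: start Sat 02:00 > Fri 15:00? ✓; start Sat 02:00 > Fri 00:00? ✓; end Sat 06:00 < Sat 12:00? ✓ → yes.
C: start Mon 00:00 > Fri 15:00? ✗; start Mon 00:00 > Fri 00:00? ✗; end Thu 06:00 < Sat 12:00? ✓ → no.
F: start Thu 15:00 > Fri 15:00? ✗; start Thu 15:00 > Fri 00:00? ✗; end Sat 01:00 < Sat 12:00? ✓ → no.
J: start Wed 21:00 > Fri 15:00? ✗; start Wed 21:00 > Fri 00:00? ✗; end Fri 21:00 < Sat 12:00? ✓ → no.
K: start Mon 03:00 > Fri 15:00? ✗; start Mon 03:00 > Fri 00:00? ✗; end Thu 07:00 < Sat 12:00? ✓ → no.
L: start Mon 15:00 > Fri 15:00? ✗; start Mon 15:00 > Fri 00:00? ✗; end Wed 14:00 < Sat 12:00? ✓ → no.
N: start Tue 23:00 > Fri 15:00? ✗; start Tue 23:00 > Fri 00:00? ✗; end Fri 21:00 < Sat 12:00? ✓ → no.
Q: start Thu 00:00 > Fri 15:00? ✗; start Thu 00:00 > Fri 00:00? ✗; end Thu 04:00 < Sat 12:00? ✓ → no.
U: start Fri 04:00 > Fri 15:00? ✗; start Fri 04:00 > Fri 00:00? ✓; end Fri 08:00 < Sat 12:00? ✓ → no.
W: start Mon 04:00 > Fri 15:00? ✗; start Mon 04:00 > Fri 00:00? ✗; end Wed 07:00 < Sat 12:00? ✓ → no.
Result: B.

B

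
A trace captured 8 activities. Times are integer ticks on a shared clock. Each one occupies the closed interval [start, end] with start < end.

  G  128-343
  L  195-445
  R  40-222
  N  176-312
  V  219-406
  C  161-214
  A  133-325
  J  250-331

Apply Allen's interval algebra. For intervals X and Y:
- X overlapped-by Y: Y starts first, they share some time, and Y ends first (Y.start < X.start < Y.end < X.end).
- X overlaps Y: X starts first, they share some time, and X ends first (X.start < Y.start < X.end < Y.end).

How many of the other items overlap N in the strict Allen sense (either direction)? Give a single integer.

5

Target N = [176, 312].
A [133, 325] → contains → no.
C [161, 214] → overlaps → counts.
G [128, 343] → contains → no.
J [250, 331] → overlapped-by → counts.
L [195, 445] → overlapped-by → counts.
R [40, 222] → overlaps → counts.
V [219, 406] → overlapped-by → counts.
Total: 5.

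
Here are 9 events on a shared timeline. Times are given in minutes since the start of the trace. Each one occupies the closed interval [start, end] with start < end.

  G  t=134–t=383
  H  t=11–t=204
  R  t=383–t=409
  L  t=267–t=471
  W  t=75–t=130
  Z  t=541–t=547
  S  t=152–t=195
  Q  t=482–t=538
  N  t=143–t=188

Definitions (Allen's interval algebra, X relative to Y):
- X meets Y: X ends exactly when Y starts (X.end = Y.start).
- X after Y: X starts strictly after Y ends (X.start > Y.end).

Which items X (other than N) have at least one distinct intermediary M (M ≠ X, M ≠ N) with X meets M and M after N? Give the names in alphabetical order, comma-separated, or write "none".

G

Target N = [t=143, t=188].
Intermediaries M with M after N: L, Q, R, Z.
Via L — items with X meets L: none.
Via Q — items with X meets Q: none.
Via R — items with X meets R: G.
Via Z — items with X meets Z: none.
Union: G.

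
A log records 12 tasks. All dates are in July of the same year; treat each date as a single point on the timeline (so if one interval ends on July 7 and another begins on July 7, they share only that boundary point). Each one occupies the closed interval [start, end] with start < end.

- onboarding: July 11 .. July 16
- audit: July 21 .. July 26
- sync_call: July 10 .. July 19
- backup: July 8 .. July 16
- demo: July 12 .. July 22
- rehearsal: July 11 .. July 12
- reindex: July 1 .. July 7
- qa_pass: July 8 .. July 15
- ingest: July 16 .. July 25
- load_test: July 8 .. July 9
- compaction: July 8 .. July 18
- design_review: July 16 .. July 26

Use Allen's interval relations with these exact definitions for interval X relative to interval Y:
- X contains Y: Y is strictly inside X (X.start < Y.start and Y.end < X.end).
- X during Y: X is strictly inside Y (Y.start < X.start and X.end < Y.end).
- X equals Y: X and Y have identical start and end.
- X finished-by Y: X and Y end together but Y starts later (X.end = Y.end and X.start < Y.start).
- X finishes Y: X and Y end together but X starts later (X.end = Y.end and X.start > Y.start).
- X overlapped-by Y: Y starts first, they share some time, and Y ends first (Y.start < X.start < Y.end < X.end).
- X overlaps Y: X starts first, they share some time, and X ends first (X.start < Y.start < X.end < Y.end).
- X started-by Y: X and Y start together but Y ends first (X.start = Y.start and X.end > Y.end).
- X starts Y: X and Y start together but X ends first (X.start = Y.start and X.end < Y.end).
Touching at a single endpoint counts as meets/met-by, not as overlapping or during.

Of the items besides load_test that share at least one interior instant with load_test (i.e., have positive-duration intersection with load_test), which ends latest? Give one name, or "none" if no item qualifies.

Target load_test = [July 8, July 9].
audit [July 21, July 26] → after → excluded.
backup [July 8, July 16] → started-by → candidate.
compaction [July 8, July 18] → started-by → candidate.
demo [July 12, July 22] → after → excluded.
design_review [July 16, July 26] → after → excluded.
ingest [July 16, July 25] → after → excluded.
onboarding [July 11, July 16] → after → excluded.
qa_pass [July 8, July 15] → started-by → candidate.
rehearsal [July 11, July 12] → after → excluded.
reindex [July 1, July 7] → before → excluded.
sync_call [July 10, July 19] → after → excluded.
Among candidates, latest end is July 18 → compaction.

compaction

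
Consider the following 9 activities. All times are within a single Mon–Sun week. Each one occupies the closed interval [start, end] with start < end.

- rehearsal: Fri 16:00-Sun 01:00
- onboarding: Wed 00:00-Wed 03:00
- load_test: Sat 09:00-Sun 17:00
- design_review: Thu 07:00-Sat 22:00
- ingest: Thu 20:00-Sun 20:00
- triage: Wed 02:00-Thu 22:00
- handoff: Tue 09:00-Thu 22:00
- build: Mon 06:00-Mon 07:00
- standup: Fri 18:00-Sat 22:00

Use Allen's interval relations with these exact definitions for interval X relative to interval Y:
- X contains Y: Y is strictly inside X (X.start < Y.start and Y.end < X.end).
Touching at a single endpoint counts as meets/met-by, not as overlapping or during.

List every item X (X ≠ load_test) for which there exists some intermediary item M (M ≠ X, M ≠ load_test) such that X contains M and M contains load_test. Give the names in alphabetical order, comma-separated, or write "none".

Target load_test = [Sat 09:00, Sun 17:00].
Intermediaries M with M contains load_test: ingest.
Via ingest — items with X contains ingest: none.
Union: none.

none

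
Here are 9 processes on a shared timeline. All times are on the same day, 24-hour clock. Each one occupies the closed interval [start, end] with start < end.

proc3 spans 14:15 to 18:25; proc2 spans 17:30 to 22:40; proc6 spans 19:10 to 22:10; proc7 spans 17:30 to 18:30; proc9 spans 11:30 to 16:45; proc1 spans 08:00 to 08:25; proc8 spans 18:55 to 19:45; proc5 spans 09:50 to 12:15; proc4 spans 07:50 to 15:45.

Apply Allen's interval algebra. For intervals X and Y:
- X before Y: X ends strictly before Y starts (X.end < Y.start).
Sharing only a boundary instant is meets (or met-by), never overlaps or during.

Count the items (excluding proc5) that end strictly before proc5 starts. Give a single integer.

Target proc5 = [09:50, 12:15].
proc1 [08:00, 08:25] → before → counts.
proc2 [17:30, 22:40] → after → no.
proc3 [14:15, 18:25] → after → no.
proc4 [07:50, 15:45] → contains → no.
proc6 [19:10, 22:10] → after → no.
proc7 [17:30, 18:30] → after → no.
proc8 [18:55, 19:45] → after → no.
proc9 [11:30, 16:45] → overlapped-by → no.
Total: 1.

1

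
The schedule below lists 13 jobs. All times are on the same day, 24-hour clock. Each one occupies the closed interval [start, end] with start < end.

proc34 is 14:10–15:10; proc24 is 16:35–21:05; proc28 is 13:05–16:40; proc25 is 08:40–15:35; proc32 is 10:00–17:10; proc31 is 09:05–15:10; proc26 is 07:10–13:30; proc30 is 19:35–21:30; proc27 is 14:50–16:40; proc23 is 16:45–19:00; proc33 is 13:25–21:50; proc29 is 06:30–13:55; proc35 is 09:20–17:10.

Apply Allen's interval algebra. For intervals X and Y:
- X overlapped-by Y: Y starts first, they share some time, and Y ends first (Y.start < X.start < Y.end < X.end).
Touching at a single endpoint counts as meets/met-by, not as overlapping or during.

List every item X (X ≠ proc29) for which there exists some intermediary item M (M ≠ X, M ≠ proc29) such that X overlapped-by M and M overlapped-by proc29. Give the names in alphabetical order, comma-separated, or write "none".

Target proc29 = [06:30, 13:55].
Intermediaries M with M overlapped-by proc29: proc25, proc28, proc31, proc32, proc33, proc35.
Via proc25 — items with X overlapped-by proc25: proc27, proc28, proc32, proc33, proc35.
Via proc28 — items with X overlapped-by proc28: proc24, proc33.
Via proc31 — items with X overlapped-by proc31: proc27, proc28, proc32, proc33, proc35.
Via proc32 — items with X overlapped-by proc32: proc23, proc24, proc33.
Via proc33 — items with X overlapped-by proc33: none.
Via proc35 — items with X overlapped-by proc35: proc23, proc24, proc33.
Union: proc23, proc24, proc27, proc28, proc32, proc33, proc35.

proc23, proc24, proc27, proc28, proc32, proc33, proc35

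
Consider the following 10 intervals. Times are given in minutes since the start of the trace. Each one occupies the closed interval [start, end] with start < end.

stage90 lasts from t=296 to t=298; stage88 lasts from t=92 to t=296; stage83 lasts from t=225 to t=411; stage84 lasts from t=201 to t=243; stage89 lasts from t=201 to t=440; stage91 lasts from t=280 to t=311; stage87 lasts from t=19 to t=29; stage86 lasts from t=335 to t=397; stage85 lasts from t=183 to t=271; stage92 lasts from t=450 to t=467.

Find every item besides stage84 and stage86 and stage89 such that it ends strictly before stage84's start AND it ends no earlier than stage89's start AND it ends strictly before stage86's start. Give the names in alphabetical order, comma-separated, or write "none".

Conditions: its end is strictly before stage84's start (X.end < t=201) AND its end is no earlier than stage89's start (X.end >= t=201) AND its end is strictly before stage86's start (X.end < t=335).
stage83: end t=411 < t=201? ✗; end t=411 >= t=201? ✓; end t=411 < t=335? ✗ → no.
stage85: end t=271 < t=201? ✗; end t=271 >= t=201? ✓; end t=271 < t=335? ✓ → no.
stage87: end t=29 < t=201? ✓; end t=29 >= t=201? ✗; end t=29 < t=335? ✓ → no.
stage88: end t=296 < t=201? ✗; end t=296 >= t=201? ✓; end t=296 < t=335? ✓ → no.
stage90: end t=298 < t=201? ✗; end t=298 >= t=201? ✓; end t=298 < t=335? ✓ → no.
stage91: end t=311 < t=201? ✗; end t=311 >= t=201? ✓; end t=311 < t=335? ✓ → no.
stage92: end t=467 < t=201? ✗; end t=467 >= t=201? ✓; end t=467 < t=335? ✗ → no.
Result: none.

none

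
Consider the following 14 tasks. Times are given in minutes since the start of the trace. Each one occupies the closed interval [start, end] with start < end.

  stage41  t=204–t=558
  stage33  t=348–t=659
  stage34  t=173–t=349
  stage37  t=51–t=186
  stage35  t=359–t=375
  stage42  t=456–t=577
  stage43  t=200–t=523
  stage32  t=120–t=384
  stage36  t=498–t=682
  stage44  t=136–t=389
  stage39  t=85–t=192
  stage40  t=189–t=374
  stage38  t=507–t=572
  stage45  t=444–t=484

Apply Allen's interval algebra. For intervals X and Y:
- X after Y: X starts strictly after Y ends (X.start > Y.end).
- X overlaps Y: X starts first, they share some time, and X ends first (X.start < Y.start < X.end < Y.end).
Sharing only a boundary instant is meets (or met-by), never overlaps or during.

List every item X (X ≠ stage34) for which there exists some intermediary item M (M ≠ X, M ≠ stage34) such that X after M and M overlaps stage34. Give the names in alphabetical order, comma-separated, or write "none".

stage33, stage35, stage36, stage38, stage40, stage41, stage42, stage43, stage45

Target stage34 = [t=173, t=349].
Intermediaries M with M overlaps stage34: stage37, stage39.
Via stage37 — items with X after stage37: stage33, stage35, stage36, stage38, stage40, stage41, stage42, stage43, stage45.
Via stage39 — items with X after stage39: stage33, stage35, stage36, stage38, stage41, stage42, stage43, stage45.
Union: stage33, stage35, stage36, stage38, stage40, stage41, stage42, stage43, stage45.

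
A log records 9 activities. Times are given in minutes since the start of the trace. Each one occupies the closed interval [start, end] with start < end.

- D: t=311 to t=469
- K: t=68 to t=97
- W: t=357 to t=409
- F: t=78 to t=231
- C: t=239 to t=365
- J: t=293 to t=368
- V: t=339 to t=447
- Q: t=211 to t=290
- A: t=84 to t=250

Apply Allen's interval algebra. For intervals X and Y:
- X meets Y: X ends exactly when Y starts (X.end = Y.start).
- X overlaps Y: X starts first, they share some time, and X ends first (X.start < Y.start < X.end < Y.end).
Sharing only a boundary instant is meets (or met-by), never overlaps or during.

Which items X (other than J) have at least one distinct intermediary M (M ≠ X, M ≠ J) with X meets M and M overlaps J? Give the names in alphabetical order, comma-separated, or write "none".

Target J = [t=293, t=368].
Intermediaries M with M overlaps J: C.
Via C — items with X meets C: none.
Union: none.

none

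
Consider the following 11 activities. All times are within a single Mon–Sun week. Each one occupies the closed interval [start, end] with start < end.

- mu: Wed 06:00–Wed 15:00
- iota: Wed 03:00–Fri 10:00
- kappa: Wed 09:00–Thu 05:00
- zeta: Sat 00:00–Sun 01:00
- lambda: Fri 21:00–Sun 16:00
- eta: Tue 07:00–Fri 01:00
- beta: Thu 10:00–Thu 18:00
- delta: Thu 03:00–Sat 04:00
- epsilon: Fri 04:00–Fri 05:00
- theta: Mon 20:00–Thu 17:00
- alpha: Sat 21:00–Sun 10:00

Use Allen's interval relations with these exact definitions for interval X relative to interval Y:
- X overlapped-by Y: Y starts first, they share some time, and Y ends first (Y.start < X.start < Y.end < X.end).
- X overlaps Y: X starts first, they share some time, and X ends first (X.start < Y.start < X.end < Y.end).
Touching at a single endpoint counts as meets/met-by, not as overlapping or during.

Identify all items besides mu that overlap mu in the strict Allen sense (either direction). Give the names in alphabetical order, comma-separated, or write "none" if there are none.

Target mu = [Wed 06:00, Wed 15:00].
alpha [Sat 21:00, Sun 10:00] → after → no.
beta [Thu 10:00, Thu 18:00] → after → no.
delta [Thu 03:00, Sat 04:00] → after → no.
epsilon [Fri 04:00, Fri 05:00] → after → no.
eta [Tue 07:00, Fri 01:00] → contains → no.
iota [Wed 03:00, Fri 10:00] → contains → no.
kappa [Wed 09:00, Thu 05:00] → overlapped-by → yes.
lambda [Fri 21:00, Sun 16:00] → after → no.
theta [Mon 20:00, Thu 17:00] → contains → no.
zeta [Sat 00:00, Sun 01:00] → after → no.
Result: kappa.

kappa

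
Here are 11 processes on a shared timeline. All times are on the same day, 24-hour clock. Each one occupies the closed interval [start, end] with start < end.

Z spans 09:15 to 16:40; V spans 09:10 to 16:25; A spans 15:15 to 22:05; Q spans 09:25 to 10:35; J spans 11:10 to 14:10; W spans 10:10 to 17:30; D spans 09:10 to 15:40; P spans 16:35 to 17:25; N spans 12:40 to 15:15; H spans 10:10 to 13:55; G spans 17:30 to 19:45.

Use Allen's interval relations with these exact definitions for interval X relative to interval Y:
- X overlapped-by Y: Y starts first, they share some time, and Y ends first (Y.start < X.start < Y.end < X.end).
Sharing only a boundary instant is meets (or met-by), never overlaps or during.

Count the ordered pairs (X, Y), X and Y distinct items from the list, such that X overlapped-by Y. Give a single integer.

15

Checking all 110 ordered pairs for relation 'overlapped-by'; matching pairs in alphabetical order:
(A, D): A overlapped-by D ✓
(A, V): A overlapped-by V ✓
(A, W): A overlapped-by W ✓
(A, Z): A overlapped-by Z ✓
(H, Q): H overlapped-by Q ✓
(J, H): J overlapped-by H ✓
(N, H): N overlapped-by H ✓
(N, J): N overlapped-by J ✓
(P, Z): P overlapped-by Z ✓
(W, D): W overlapped-by D ✓
(W, Q): W overlapped-by Q ✓
(W, V): W overlapped-by V ✓
(W, Z): W overlapped-by Z ✓
(Z, D): Z overlapped-by D ✓
(Z, V): Z overlapped-by V ✓
Count: 15.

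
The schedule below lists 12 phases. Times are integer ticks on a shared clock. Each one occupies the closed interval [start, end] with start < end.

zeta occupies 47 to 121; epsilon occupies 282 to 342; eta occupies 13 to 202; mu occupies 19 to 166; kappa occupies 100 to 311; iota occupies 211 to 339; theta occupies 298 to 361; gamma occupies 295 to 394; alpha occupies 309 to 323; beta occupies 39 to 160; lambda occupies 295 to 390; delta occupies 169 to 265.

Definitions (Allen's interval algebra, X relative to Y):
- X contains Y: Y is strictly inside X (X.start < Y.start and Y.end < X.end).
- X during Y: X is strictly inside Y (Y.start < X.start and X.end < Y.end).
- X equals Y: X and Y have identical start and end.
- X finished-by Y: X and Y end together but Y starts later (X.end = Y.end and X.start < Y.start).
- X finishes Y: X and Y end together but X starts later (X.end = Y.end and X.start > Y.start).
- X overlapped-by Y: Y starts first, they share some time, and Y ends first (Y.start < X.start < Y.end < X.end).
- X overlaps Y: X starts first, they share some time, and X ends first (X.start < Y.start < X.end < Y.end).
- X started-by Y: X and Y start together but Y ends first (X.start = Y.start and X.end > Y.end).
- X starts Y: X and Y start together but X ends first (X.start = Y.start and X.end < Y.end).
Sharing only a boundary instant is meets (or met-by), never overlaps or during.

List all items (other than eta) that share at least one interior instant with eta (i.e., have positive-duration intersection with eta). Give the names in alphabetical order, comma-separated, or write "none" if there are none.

beta, delta, kappa, mu, zeta

Target eta = [13, 202].
alpha [309, 323] → after → no.
beta [39, 160] → during → yes.
delta [169, 265] → overlapped-by → yes.
epsilon [282, 342] → after → no.
gamma [295, 394] → after → no.
iota [211, 339] → after → no.
kappa [100, 311] → overlapped-by → yes.
lambda [295, 390] → after → no.
mu [19, 166] → during → yes.
theta [298, 361] → after → no.
zeta [47, 121] → during → yes.
Result: beta, delta, kappa, mu, zeta.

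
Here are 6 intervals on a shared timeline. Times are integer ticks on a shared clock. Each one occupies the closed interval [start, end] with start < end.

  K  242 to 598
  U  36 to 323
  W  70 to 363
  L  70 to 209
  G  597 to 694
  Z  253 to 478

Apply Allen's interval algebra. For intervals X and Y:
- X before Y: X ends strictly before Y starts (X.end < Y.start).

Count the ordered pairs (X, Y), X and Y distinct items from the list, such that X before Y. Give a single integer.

6

Checking all 30 ordered pairs for relation 'before'; matching pairs in alphabetical order:
(L, G): L before G ✓
(L, K): L before K ✓
(L, Z): L before Z ✓
(U, G): U before G ✓
(W, G): W before G ✓
(Z, G): Z before G ✓
Count: 6.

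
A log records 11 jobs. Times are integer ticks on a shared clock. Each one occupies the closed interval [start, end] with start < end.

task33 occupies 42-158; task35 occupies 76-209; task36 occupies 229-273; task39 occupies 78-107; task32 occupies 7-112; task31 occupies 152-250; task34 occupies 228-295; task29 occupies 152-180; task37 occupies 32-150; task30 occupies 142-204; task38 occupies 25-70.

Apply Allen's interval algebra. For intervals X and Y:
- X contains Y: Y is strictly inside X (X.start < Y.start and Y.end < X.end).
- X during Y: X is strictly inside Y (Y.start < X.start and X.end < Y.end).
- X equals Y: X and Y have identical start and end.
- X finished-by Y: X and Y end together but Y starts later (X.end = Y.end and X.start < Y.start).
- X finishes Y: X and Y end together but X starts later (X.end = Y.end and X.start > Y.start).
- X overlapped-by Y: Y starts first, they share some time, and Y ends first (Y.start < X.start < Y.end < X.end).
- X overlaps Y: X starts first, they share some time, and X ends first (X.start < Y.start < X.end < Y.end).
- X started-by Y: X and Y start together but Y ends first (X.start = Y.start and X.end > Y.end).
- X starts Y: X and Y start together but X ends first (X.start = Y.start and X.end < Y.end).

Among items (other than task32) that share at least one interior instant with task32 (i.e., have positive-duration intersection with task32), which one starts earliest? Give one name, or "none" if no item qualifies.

task38

Target task32 = [7, 112].
task29 [152, 180] → after → excluded.
task30 [142, 204] → after → excluded.
task31 [152, 250] → after → excluded.
task33 [42, 158] → overlapped-by → candidate.
task34 [228, 295] → after → excluded.
task35 [76, 209] → overlapped-by → candidate.
task36 [229, 273] → after → excluded.
task37 [32, 150] → overlapped-by → candidate.
task38 [25, 70] → during → candidate.
task39 [78, 107] → during → candidate.
Among candidates, earliest start is 25 → task38.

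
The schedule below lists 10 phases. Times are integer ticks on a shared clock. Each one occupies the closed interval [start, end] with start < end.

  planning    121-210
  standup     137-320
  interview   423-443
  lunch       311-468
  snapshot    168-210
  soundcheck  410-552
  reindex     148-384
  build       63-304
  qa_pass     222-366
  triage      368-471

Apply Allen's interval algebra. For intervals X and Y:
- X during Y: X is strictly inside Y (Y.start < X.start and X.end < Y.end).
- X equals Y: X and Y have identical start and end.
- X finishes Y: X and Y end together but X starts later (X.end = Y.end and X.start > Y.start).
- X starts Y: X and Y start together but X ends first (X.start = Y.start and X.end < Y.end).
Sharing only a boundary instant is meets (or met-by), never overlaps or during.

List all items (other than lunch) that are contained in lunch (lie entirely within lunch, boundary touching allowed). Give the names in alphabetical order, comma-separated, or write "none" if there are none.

Target lunch = [311, 468].
build [63, 304] → before → no.
interview [423, 443] → during → yes.
planning [121, 210] → before → no.
qa_pass [222, 366] → overlaps → no.
reindex [148, 384] → overlaps → no.
snapshot [168, 210] → before → no.
soundcheck [410, 552] → overlapped-by → no.
standup [137, 320] → overlaps → no.
triage [368, 471] → overlapped-by → no.
Result: interview.

interview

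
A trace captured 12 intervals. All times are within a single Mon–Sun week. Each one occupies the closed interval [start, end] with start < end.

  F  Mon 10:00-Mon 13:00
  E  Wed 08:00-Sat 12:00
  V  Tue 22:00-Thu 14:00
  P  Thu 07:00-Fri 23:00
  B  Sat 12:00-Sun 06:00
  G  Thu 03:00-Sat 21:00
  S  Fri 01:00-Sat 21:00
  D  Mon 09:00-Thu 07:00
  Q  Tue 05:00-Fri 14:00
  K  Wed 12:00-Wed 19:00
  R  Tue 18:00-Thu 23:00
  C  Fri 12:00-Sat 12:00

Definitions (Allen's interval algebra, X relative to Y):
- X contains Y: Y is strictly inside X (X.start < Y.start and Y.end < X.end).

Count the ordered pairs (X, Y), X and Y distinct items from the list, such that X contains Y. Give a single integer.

13

Checking all 132 ordered pairs for relation 'contains'; matching pairs in alphabetical order:
(D, F): D contains F ✓
(D, K): D contains K ✓
(E, K): E contains K ✓
(E, P): E contains P ✓
(G, C): G contains C ✓
(G, P): G contains P ✓
(Q, K): Q contains K ✓
(Q, R): Q contains R ✓
(Q, V): Q contains V ✓
(R, K): R contains K ✓
(R, V): R contains V ✓
(S, C): S contains C ✓
(V, K): V contains K ✓
Count: 13.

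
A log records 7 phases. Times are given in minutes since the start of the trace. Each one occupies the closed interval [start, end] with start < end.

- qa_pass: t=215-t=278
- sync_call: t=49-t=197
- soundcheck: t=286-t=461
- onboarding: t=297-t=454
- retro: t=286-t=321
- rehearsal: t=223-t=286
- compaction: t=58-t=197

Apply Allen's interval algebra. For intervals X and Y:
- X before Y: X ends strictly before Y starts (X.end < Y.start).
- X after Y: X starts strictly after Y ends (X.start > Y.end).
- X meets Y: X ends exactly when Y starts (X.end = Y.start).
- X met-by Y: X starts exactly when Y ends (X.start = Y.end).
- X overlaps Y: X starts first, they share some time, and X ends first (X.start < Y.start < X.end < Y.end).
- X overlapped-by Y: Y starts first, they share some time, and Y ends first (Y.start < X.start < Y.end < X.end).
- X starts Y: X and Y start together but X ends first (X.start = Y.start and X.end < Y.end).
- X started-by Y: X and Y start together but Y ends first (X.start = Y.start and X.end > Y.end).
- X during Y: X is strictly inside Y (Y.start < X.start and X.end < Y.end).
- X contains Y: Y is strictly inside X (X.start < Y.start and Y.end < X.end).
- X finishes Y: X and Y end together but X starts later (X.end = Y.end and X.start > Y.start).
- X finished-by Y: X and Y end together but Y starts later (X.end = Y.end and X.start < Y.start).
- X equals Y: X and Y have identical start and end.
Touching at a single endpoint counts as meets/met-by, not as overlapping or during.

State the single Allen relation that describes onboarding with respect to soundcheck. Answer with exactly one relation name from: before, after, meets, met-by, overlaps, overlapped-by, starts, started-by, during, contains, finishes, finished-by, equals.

during

onboarding = [t=297, t=454]; soundcheck = [t=286, t=461].
Compare endpoints: onboarding.start > soundcheck.start, onboarding.start < soundcheck.end, onboarding.end > soundcheck.start, onboarding.end < soundcheck.end.
That pattern is 'during'.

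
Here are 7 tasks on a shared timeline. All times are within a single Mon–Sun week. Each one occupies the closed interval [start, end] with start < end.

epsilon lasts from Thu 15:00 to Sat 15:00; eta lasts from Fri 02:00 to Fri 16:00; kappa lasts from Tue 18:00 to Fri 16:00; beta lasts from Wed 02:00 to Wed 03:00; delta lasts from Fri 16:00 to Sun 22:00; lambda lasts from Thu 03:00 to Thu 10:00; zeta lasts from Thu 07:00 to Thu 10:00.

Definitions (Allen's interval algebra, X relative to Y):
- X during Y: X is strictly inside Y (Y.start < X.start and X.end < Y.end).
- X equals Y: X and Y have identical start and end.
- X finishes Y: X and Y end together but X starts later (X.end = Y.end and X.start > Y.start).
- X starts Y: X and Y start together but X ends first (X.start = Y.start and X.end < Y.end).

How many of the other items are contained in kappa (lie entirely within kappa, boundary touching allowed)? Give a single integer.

Target kappa = [Tue 18:00, Fri 16:00].
beta [Wed 02:00, Wed 03:00] → during → counts.
delta [Fri 16:00, Sun 22:00] → met-by → no.
epsilon [Thu 15:00, Sat 15:00] → overlapped-by → no.
eta [Fri 02:00, Fri 16:00] → finishes → counts.
lambda [Thu 03:00, Thu 10:00] → during → counts.
zeta [Thu 07:00, Thu 10:00] → during → counts.
Total: 4.

4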